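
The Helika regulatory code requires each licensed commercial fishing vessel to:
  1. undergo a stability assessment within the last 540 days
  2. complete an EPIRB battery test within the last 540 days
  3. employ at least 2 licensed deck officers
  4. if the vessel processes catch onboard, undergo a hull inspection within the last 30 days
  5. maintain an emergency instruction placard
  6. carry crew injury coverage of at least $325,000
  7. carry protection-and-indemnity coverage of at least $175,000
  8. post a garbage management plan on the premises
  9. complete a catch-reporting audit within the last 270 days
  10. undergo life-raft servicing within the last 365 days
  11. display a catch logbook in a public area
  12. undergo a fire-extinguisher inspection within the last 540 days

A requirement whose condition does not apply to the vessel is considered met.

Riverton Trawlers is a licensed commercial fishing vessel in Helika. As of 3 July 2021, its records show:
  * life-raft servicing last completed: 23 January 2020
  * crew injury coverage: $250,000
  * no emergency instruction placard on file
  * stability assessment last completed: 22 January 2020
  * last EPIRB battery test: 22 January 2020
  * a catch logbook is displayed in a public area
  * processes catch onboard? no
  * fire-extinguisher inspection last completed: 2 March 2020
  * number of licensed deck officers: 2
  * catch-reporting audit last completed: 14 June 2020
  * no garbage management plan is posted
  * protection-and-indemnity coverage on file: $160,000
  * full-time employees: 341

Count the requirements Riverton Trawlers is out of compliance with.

1. stability assessment 528 days ago vs limit 540 → met
2. EPIRB battery test 528 days ago vs limit 540 → met
3. licensed deck officers 2 ≥ 2 → met
4. condition 'processes catch onboard' does not hold → requirement n/a → met
5. emergency instruction placard absent → not met
6. crew injury coverage $250,000 < $325,000 → not met
7. protection-and-indemnity coverage $160,000 < $175,000 → not met
8. garbage management plan absent → not met
9. catch-reporting audit 384 days ago vs limit 270 → not met
10. life-raft servicing 527 days ago vs limit 365 → not met
11. catch logbook present → met
12. fire-extinguisher inspection 488 days ago vs limit 540 → met
Not met: 6 of 12

6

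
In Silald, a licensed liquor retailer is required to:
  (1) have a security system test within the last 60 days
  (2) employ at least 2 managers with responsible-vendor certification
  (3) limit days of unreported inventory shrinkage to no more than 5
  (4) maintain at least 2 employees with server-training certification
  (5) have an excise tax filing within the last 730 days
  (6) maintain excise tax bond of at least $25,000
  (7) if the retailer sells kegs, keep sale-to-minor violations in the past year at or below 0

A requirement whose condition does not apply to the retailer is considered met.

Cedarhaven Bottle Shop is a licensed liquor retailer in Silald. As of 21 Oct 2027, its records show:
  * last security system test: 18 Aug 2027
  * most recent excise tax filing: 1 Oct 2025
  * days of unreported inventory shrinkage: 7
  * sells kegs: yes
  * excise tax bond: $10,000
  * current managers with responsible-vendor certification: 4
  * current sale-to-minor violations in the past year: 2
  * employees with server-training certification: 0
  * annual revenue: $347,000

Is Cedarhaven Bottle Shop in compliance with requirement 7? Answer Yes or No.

No

7. condition 'sells kegs' holds; sale-to-minor violations in the past year 2 > 0 → not met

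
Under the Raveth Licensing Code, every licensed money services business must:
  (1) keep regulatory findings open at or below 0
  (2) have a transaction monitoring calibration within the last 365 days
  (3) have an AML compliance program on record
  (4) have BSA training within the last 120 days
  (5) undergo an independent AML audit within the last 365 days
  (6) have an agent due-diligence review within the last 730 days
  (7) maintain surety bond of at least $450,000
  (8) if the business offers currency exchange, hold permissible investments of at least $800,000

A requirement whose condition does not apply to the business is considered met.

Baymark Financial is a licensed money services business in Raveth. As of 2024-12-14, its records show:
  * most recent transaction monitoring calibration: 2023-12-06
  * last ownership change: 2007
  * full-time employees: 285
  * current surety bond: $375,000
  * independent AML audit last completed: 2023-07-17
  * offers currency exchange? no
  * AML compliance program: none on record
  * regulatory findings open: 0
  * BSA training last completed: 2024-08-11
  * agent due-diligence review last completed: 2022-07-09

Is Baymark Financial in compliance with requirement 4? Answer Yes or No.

4. BSA training 125 days ago vs limit 120 → not met

No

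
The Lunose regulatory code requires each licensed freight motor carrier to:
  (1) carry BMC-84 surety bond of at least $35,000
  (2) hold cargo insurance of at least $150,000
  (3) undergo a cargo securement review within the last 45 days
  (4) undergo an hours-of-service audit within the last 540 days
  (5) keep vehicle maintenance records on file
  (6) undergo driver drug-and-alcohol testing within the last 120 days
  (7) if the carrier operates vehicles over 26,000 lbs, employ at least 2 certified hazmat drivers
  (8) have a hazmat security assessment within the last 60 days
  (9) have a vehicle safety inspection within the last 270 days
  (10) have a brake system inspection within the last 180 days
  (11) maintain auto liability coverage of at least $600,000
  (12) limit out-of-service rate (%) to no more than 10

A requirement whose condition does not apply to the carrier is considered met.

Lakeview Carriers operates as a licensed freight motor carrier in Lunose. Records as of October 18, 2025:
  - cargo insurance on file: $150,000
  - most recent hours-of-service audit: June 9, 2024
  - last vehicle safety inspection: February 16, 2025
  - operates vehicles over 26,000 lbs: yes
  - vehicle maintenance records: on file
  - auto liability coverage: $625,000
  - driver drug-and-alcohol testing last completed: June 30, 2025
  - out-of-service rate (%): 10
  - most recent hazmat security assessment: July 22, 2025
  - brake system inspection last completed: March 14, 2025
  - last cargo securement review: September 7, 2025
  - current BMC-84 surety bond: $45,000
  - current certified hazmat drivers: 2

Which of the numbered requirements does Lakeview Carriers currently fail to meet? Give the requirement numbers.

8, 10

1. BMC-84 surety bond $45,000 ≥ $35,000 → met
2. cargo insurance $150,000 ≥ $150,000 → met
3. cargo securement review 41 days ago vs limit 45 → met
4. hours-of-service audit 496 days ago vs limit 540 → met
5. vehicle maintenance records present → met
6. driver drug-and-alcohol testing 110 days ago vs limit 120 → met
7. condition 'operates vehicles over 26,000 lbs' holds; certified hazmat drivers 2 ≥ 2 → met
8. hazmat security assessment 88 days ago vs limit 60 → not met
9. vehicle safety inspection 244 days ago vs limit 270 → met
10. brake system inspection 218 days ago vs limit 180 → not met
11. auto liability coverage $625,000 ≥ $600,000 → met
12. out-of-service rate (%) 10 ≤ 10 → met
Not met: 8, 10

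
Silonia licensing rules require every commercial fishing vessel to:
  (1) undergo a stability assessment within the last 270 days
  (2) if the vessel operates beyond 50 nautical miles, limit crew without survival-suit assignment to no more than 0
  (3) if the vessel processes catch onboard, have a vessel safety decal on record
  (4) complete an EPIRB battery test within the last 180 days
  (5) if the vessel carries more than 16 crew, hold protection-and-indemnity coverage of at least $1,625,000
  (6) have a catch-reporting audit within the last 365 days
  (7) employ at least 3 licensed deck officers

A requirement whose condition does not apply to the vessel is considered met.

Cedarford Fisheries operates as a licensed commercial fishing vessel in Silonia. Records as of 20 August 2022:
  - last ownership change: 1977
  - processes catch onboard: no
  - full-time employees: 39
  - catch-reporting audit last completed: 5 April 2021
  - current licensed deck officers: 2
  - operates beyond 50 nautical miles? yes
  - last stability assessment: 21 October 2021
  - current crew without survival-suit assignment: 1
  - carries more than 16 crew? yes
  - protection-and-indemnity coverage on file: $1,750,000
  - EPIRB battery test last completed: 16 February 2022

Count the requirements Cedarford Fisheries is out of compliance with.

1. stability assessment 303 days ago vs limit 270 → not met
2. condition 'operates beyond 50 nautical miles' holds; crew without survival-suit assignment 1 > 0 → not met
3. condition 'processes catch onboard' does not hold → requirement n/a → met
4. EPIRB battery test 185 days ago vs limit 180 → not met
5. condition 'carries more than 16 crew' holds; protection-and-indemnity coverage $1,750,000 ≥ $1,625,000 → met
6. catch-reporting audit 502 days ago vs limit 365 → not met
7. licensed deck officers 2 < 3 → not met
Not met: 5 of 7

5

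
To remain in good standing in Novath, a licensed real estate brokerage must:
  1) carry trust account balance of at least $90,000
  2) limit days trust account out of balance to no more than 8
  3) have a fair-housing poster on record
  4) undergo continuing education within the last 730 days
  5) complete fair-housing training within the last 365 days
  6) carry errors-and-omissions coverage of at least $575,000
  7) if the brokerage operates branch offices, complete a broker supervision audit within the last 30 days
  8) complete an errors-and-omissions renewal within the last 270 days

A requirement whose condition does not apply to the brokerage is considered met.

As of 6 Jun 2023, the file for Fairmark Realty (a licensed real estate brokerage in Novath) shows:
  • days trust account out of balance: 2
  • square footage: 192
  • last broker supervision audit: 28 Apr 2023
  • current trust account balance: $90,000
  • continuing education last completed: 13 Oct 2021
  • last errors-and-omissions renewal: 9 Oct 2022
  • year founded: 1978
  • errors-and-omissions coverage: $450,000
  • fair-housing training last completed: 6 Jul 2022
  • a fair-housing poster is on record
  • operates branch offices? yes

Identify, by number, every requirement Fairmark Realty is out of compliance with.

1. trust account balance $90,000 ≥ $90,000 → met
2. days trust account out of balance 2 ≤ 8 → met
3. fair-housing poster present → met
4. continuing education 601 days ago vs limit 730 → met
5. fair-housing training 335 days ago vs limit 365 → met
6. errors-and-omissions coverage $450,000 < $575,000 → not met
7. condition 'operates branch offices' holds; broker supervision audit 39 days ago vs limit 30 → not met
8. errors-and-omissions renewal 240 days ago vs limit 270 → met
Not met: 6, 7

6, 7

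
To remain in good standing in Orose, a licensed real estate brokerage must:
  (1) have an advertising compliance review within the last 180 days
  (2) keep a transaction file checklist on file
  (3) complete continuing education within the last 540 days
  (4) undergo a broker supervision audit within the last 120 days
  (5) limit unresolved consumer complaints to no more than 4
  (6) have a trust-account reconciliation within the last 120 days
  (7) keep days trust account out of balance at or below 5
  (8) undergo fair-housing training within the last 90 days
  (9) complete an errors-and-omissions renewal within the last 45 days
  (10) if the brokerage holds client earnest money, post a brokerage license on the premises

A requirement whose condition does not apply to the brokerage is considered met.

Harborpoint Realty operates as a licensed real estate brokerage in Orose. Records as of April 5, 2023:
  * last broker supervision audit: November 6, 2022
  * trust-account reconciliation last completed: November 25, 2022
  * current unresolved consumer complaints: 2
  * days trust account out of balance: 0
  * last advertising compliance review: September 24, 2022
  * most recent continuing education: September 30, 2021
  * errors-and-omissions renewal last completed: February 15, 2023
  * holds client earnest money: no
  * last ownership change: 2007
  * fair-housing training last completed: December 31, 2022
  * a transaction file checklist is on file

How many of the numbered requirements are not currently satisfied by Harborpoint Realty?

6

1. advertising compliance review 193 days ago vs limit 180 → not met
2. transaction file checklist present → met
3. continuing education 552 days ago vs limit 540 → not met
4. broker supervision audit 150 days ago vs limit 120 → not met
5. unresolved consumer complaints 2 ≤ 4 → met
6. trust-account reconciliation 131 days ago vs limit 120 → not met
7. days trust account out of balance 0 ≤ 5 → met
8. fair-housing training 95 days ago vs limit 90 → not met
9. errors-and-omissions renewal 49 days ago vs limit 45 → not met
10. condition 'holds client earnest money' does not hold → requirement n/a → met
Not met: 6 of 10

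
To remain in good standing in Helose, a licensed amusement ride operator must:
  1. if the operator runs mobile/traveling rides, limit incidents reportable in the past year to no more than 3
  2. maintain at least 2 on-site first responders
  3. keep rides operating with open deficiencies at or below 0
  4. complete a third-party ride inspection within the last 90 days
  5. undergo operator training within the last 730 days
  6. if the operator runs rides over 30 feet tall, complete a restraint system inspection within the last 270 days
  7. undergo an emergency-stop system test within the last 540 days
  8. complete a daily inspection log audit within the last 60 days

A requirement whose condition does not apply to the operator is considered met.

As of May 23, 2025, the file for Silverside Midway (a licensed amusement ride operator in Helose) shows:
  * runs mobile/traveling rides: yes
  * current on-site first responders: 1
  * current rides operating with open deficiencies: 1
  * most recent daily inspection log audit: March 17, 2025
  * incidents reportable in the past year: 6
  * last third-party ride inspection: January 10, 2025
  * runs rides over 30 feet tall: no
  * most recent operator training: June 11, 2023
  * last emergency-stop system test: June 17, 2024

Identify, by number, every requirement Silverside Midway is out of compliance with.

1. condition 'runs mobile/traveling rides' holds; incidents reportable in the past year 6 > 3 → not met
2. on-site first responders 1 < 2 → not met
3. rides operating with open deficiencies 1 > 0 → not met
4. third-party ride inspection 133 days ago vs limit 90 → not met
5. operator training 712 days ago vs limit 730 → met
6. condition 'runs rides over 30 feet tall' does not hold → requirement n/a → met
7. emergency-stop system test 340 days ago vs limit 540 → met
8. daily inspection log audit 67 days ago vs limit 60 → not met
Not met: 1, 2, 3, 4, 8

1, 2, 3, 4, 8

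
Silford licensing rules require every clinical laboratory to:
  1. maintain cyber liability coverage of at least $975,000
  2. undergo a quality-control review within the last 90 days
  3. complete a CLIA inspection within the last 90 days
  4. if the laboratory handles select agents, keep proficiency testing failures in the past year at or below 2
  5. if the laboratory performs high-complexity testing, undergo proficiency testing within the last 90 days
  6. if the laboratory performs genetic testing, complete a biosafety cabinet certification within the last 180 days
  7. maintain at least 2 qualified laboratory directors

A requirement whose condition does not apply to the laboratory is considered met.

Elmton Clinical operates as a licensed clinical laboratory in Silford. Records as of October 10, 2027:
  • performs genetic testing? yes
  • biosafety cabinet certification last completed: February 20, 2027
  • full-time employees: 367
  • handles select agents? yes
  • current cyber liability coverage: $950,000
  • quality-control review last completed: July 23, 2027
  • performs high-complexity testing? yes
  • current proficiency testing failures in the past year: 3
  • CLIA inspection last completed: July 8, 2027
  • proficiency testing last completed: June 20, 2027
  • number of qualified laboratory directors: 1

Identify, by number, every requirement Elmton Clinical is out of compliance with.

1. cyber liability coverage $950,000 < $975,000 → not met
2. quality-control review 79 days ago vs limit 90 → met
3. CLIA inspection 94 days ago vs limit 90 → not met
4. condition 'handles select agents' holds; proficiency testing failures in the past year 3 > 2 → not met
5. condition 'performs high-complexity testing' holds; proficiency testing 112 days ago vs limit 90 → not met
6. condition 'performs genetic testing' holds; biosafety cabinet certification 232 days ago vs limit 180 → not met
7. qualified laboratory directors 1 < 2 → not met
Not met: 1, 3, 4, 5, 6, 7

1, 3, 4, 5, 6, 7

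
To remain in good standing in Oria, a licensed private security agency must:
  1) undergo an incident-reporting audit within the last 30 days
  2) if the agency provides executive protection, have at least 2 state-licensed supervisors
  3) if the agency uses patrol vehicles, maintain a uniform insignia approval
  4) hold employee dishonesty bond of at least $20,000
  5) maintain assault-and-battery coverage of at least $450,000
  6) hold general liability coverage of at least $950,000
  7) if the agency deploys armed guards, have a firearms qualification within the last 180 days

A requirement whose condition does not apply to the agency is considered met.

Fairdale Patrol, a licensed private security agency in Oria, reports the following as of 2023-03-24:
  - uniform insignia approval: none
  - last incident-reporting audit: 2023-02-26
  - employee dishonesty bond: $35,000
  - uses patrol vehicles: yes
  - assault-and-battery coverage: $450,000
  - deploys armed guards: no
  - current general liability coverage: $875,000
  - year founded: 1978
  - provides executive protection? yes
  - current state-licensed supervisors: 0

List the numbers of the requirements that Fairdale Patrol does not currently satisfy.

2, 3, 6

1. incident-reporting audit 26 days ago vs limit 30 → met
2. condition 'provides executive protection' holds; state-licensed supervisors 0 < 2 → not met
3. condition 'uses patrol vehicles' holds; uniform insignia approval absent → not met
4. employee dishonesty bond $35,000 ≥ $20,000 → met
5. assault-and-battery coverage $450,000 ≥ $450,000 → met
6. general liability coverage $875,000 < $950,000 → not met
7. condition 'deploys armed guards' does not hold → requirement n/a → met
Not met: 2, 3, 6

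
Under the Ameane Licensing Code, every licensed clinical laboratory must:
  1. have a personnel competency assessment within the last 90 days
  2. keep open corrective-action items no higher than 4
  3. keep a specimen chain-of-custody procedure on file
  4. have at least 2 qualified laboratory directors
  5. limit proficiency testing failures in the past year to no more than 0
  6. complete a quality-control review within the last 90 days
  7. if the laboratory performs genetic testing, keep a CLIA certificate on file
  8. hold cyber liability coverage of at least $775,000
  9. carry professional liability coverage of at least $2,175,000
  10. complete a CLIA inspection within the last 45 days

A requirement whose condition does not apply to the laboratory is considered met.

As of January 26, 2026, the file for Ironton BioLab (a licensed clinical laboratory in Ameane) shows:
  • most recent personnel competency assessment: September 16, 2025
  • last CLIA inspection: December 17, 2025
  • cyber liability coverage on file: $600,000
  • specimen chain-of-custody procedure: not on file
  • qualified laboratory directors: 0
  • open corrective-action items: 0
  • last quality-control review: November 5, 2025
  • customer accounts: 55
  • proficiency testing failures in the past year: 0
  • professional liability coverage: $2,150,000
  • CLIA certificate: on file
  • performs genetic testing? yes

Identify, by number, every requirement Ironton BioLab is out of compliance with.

1, 3, 4, 8, 9

1. personnel competency assessment 132 days ago vs limit 90 → not met
2. open corrective-action items 0 ≤ 4 → met
3. specimen chain-of-custody procedure absent → not met
4. qualified laboratory directors 0 < 2 → not met
5. proficiency testing failures in the past year 0 ≤ 0 → met
6. quality-control review 82 days ago vs limit 90 → met
7. condition 'performs genetic testing' holds; CLIA certificate present → met
8. cyber liability coverage $600,000 < $775,000 → not met
9. professional liability coverage $2,150,000 < $2,175,000 → not met
10. CLIA inspection 40 days ago vs limit 45 → met
Not met: 1, 3, 4, 8, 9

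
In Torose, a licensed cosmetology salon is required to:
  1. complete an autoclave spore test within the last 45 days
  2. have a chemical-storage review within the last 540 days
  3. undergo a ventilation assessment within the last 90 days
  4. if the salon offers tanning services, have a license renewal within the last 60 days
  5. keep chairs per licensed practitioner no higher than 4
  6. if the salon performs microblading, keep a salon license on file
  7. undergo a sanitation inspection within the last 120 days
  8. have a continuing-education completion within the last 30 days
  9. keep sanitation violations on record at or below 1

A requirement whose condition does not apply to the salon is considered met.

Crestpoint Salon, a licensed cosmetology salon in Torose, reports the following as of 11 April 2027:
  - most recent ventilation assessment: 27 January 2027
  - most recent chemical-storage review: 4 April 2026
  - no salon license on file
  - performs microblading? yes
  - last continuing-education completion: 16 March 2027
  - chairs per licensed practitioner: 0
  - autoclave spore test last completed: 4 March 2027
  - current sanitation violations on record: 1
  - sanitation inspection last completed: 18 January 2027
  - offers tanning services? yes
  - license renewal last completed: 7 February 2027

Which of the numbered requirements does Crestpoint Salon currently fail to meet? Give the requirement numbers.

1. autoclave spore test 38 days ago vs limit 45 → met
2. chemical-storage review 372 days ago vs limit 540 → met
3. ventilation assessment 74 days ago vs limit 90 → met
4. condition 'offers tanning services' holds; license renewal 63 days ago vs limit 60 → not met
5. chairs per licensed practitioner 0 ≤ 4 → met
6. condition 'performs microblading' holds; salon license absent → not met
7. sanitation inspection 83 days ago vs limit 120 → met
8. continuing-education completion 26 days ago vs limit 30 → met
9. sanitation violations on record 1 ≤ 1 → met
Not met: 4, 6

4, 6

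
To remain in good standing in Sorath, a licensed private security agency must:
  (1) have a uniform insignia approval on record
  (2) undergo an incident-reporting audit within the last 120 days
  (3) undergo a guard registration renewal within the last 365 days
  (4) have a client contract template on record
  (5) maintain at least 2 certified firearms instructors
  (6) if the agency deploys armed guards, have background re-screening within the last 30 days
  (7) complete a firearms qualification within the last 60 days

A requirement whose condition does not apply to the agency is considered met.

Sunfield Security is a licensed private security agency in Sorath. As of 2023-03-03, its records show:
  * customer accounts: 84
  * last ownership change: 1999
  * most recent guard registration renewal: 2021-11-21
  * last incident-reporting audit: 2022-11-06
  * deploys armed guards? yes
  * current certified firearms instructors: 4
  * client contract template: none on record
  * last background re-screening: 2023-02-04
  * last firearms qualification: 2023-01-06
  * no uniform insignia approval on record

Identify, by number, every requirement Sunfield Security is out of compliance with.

1, 3, 4

1. uniform insignia approval absent → not met
2. incident-reporting audit 117 days ago vs limit 120 → met
3. guard registration renewal 467 days ago vs limit 365 → not met
4. client contract template absent → not met
5. certified firearms instructors 4 ≥ 2 → met
6. condition 'deploys armed guards' holds; background re-screening 27 days ago vs limit 30 → met
7. firearms qualification 56 days ago vs limit 60 → met
Not met: 1, 3, 4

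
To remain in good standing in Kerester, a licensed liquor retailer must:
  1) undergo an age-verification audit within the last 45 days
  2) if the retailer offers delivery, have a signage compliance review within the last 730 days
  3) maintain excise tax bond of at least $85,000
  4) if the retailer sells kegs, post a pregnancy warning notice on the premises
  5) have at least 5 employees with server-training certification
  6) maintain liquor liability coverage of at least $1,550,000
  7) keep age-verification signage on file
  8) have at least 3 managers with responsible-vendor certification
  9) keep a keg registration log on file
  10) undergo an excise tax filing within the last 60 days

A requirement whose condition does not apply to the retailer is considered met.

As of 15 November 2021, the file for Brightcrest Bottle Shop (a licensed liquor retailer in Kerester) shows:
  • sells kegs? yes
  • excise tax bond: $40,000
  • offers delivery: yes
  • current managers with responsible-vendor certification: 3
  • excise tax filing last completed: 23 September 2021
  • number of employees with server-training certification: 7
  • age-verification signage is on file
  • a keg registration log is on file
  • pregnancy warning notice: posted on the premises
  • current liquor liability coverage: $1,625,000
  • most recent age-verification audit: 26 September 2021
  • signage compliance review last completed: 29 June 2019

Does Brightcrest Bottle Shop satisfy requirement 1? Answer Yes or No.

No

1. age-verification audit 50 days ago vs limit 45 → not met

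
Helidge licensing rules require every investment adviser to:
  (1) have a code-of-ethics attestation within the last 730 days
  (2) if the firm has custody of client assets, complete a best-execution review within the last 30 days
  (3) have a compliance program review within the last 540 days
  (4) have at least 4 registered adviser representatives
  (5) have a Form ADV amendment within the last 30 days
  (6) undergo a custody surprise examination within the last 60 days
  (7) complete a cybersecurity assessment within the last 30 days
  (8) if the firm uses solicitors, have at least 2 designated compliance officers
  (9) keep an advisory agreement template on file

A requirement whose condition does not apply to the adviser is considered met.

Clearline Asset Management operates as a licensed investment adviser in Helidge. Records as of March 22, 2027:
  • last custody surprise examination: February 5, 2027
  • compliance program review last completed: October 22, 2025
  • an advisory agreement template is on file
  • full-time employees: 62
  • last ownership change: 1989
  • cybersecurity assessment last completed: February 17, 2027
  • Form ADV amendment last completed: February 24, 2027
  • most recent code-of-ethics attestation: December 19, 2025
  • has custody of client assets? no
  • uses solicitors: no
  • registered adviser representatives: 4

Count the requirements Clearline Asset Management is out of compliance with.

1

1. code-of-ethics attestation 458 days ago vs limit 730 → met
2. condition 'has custody of client assets' does not hold → requirement n/a → met
3. compliance program review 516 days ago vs limit 540 → met
4. registered adviser representatives 4 ≥ 4 → met
5. Form ADV amendment 26 days ago vs limit 30 → met
6. custody surprise examination 45 days ago vs limit 60 → met
7. cybersecurity assessment 33 days ago vs limit 30 → not met
8. condition 'uses solicitors' does not hold → requirement n/a → met
9. advisory agreement template present → met
Not met: 1 of 9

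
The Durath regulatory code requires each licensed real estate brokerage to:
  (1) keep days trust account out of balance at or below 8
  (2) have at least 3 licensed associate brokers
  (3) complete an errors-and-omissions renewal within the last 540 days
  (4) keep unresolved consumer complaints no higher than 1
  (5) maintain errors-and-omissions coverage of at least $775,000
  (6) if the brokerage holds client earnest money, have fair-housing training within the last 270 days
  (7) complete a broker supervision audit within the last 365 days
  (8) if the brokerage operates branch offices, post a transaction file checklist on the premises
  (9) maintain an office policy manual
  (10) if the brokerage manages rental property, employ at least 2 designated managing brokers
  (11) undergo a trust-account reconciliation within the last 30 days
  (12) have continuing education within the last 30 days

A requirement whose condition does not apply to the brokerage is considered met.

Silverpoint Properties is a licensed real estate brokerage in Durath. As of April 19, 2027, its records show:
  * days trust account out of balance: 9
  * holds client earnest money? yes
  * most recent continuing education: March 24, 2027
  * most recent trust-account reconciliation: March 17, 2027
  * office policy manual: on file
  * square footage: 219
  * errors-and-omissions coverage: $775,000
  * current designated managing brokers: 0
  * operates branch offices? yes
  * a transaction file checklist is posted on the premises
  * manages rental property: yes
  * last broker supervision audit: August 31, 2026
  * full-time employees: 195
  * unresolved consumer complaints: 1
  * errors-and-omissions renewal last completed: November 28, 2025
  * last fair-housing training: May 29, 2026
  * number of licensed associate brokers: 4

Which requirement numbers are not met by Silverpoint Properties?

1, 6, 10, 11

1. days trust account out of balance 9 > 8 → not met
2. licensed associate brokers 4 ≥ 3 → met
3. errors-and-omissions renewal 507 days ago vs limit 540 → met
4. unresolved consumer complaints 1 ≤ 1 → met
5. errors-and-omissions coverage $775,000 ≥ $775,000 → met
6. condition 'holds client earnest money' holds; fair-housing training 325 days ago vs limit 270 → not met
7. broker supervision audit 231 days ago vs limit 365 → met
8. condition 'operates branch offices' holds; transaction file checklist present → met
9. office policy manual present → met
10. condition 'manages rental property' holds; designated managing brokers 0 < 2 → not met
11. trust-account reconciliation 33 days ago vs limit 30 → not met
12. continuing education 26 days ago vs limit 30 → met
Not met: 1, 6, 10, 11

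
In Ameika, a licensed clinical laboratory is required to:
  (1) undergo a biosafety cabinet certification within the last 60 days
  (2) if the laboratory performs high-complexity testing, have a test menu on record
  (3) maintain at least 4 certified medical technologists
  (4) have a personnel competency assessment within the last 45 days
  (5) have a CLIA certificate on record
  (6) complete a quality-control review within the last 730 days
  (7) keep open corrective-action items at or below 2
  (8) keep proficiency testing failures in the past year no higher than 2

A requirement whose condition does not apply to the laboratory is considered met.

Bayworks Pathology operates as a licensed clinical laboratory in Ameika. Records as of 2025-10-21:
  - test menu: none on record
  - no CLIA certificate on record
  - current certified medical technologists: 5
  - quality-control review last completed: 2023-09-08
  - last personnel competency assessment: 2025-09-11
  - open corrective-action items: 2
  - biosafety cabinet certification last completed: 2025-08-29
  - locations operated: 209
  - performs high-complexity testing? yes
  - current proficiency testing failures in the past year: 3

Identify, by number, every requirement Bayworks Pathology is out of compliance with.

1. biosafety cabinet certification 53 days ago vs limit 60 → met
2. condition 'performs high-complexity testing' holds; test menu absent → not met
3. certified medical technologists 5 ≥ 4 → met
4. personnel competency assessment 40 days ago vs limit 45 → met
5. CLIA certificate absent → not met
6. quality-control review 774 days ago vs limit 730 → not met
7. open corrective-action items 2 ≤ 2 → met
8. proficiency testing failures in the past year 3 > 2 → not met
Not met: 2, 5, 6, 8

2, 5, 6, 8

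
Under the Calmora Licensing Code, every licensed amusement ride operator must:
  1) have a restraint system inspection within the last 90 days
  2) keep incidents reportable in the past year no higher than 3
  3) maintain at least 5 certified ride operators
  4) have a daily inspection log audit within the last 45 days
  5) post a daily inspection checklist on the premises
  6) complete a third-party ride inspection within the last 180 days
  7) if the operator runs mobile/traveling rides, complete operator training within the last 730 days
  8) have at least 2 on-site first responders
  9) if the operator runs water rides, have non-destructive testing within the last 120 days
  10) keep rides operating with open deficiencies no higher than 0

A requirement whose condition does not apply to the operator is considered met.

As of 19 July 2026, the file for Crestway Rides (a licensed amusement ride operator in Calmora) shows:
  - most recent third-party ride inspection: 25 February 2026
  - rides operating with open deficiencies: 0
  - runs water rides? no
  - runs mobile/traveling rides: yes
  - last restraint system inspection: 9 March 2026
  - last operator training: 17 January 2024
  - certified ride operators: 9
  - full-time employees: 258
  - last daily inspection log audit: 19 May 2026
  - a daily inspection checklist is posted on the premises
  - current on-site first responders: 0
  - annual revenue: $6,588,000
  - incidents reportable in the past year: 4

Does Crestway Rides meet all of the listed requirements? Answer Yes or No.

No

1. restraint system inspection 132 days ago vs limit 90 → not met
2. incidents reportable in the past year 4 > 3 → not met
3. certified ride operators 9 ≥ 5 → met
4. daily inspection log audit 61 days ago vs limit 45 → not met
5. daily inspection checklist present → met
6. third-party ride inspection 144 days ago vs limit 180 → met
7. condition 'runs mobile/traveling rides' holds; operator training 914 days ago vs limit 730 → not met
8. on-site first responders 0 < 2 → not met
9. condition 'runs water rides' does not hold → requirement n/a → met
10. rides operating with open deficiencies 0 ≤ 0 → met
Not met: 1, 2, 4, 7, 8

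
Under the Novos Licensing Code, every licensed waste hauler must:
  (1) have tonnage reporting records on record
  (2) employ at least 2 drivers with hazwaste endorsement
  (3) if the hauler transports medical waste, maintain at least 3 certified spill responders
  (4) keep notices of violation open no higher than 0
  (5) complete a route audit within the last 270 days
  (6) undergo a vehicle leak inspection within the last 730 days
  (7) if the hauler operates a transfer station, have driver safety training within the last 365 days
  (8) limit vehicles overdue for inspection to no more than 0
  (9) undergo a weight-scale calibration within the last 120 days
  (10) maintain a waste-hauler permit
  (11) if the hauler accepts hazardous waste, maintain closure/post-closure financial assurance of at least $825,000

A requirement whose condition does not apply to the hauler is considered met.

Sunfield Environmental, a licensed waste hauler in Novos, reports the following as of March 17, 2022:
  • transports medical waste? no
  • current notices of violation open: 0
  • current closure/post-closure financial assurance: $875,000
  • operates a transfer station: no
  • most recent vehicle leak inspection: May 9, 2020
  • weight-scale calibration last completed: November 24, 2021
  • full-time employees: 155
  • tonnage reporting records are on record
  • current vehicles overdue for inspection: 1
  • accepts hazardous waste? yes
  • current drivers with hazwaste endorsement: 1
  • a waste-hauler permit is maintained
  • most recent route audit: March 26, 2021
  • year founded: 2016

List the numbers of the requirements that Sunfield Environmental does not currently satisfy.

2, 5, 8

1. tonnage reporting records present → met
2. drivers with hazwaste endorsement 1 < 2 → not met
3. condition 'transports medical waste' does not hold → requirement n/a → met
4. notices of violation open 0 ≤ 0 → met
5. route audit 356 days ago vs limit 270 → not met
6. vehicle leak inspection 677 days ago vs limit 730 → met
7. condition 'operates a transfer station' does not hold → requirement n/a → met
8. vehicles overdue for inspection 1 > 0 → not met
9. weight-scale calibration 113 days ago vs limit 120 → met
10. waste-hauler permit present → met
11. condition 'accepts hazardous waste' holds; closure/post-closure financial assurance $875,000 ≥ $825,000 → met
Not met: 2, 5, 8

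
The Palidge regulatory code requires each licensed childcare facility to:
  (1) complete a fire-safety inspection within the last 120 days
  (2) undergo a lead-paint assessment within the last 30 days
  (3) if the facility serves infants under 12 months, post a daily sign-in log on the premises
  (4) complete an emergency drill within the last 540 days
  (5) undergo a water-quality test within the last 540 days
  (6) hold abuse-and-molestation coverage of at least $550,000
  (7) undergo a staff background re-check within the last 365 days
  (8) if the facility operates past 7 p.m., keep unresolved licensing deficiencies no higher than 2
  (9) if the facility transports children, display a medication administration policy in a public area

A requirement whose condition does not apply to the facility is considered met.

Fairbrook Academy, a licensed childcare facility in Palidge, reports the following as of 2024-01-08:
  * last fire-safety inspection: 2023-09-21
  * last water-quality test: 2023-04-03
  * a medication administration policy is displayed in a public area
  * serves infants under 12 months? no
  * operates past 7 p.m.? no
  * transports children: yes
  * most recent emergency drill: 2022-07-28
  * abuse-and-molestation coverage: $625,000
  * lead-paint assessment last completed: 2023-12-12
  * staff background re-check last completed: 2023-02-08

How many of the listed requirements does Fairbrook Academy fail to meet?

1. fire-safety inspection 109 days ago vs limit 120 → met
2. lead-paint assessment 27 days ago vs limit 30 → met
3. condition 'serves infants under 12 months' does not hold → requirement n/a → met
4. emergency drill 529 days ago vs limit 540 → met
5. water-quality test 280 days ago vs limit 540 → met
6. abuse-and-molestation coverage $625,000 ≥ $550,000 → met
7. staff background re-check 334 days ago vs limit 365 → met
8. condition 'operates past 7 p.m.' does not hold → requirement n/a → met
9. condition 'transports children' holds; medication administration policy present → met
Not met: 0 of 9

0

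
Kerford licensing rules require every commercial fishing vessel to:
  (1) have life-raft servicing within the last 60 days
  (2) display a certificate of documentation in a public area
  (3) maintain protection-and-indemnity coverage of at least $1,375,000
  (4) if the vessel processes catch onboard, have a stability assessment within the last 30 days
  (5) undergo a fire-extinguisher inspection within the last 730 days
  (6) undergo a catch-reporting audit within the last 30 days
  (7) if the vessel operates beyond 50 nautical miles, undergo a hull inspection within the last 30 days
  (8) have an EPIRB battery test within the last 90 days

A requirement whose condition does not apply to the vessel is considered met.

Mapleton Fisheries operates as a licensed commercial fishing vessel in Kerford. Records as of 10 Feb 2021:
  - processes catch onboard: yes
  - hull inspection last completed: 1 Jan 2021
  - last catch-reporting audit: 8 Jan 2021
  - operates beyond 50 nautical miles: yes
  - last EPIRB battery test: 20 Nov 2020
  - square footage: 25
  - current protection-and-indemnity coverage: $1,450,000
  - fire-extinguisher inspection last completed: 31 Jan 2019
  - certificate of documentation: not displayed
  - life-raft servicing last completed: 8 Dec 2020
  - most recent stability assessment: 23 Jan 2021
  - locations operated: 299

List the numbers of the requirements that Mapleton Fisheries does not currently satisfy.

1, 2, 5, 6, 7

1. life-raft servicing 64 days ago vs limit 60 → not met
2. certificate of documentation absent → not met
3. protection-and-indemnity coverage $1,450,000 ≥ $1,375,000 → met
4. condition 'processes catch onboard' holds; stability assessment 18 days ago vs limit 30 → met
5. fire-extinguisher inspection 741 days ago vs limit 730 → not met
6. catch-reporting audit 33 days ago vs limit 30 → not met
7. condition 'operates beyond 50 nautical miles' holds; hull inspection 40 days ago vs limit 30 → not met
8. EPIRB battery test 82 days ago vs limit 90 → met
Not met: 1, 2, 5, 6, 7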